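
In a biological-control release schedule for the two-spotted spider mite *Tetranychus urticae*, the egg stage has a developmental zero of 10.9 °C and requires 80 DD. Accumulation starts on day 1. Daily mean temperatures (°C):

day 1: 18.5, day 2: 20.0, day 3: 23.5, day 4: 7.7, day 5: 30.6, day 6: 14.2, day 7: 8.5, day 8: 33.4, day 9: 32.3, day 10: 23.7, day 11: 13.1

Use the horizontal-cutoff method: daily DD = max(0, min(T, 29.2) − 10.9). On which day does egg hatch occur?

Daily DD above 10.9 °C (capped at 18.3): 7.6, 9.1, 12.6, 0.0, 18.3, 3.3, 0.0, 18.3, 18.3, 12.8, 2.2.
Cumulative: 7.6, 16.7, 29.3, 29.3, 47.6, 50.9, 50.9, 69.2, 87.5, 100.3, 102.5.
The total first reaches 80 DD on day 9.

day 9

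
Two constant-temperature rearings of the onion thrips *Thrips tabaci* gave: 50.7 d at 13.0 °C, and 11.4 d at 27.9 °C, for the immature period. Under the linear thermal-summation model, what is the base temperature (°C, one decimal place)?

8.7 °C

Equal thermal constants: D₁(T₁ − T_b) = D₂(T₂ − T_b).
50.7·(13.0 − T_b) = 11.4·(27.9 − T_b)
T_b = (50.7·13.0 − 11.4·27.9) / (50.7 − 11.4) = 341.04 / 39.3 = 8.678 °C ≈ 8.7 °C.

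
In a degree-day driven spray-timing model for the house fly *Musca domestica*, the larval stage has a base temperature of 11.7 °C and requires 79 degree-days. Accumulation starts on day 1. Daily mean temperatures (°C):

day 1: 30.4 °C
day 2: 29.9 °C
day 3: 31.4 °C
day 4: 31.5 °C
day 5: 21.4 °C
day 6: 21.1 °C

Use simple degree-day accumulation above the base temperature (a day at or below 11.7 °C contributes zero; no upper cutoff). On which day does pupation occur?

Daily DD above 11.7 °C: 18.7, 18.2, 19.7, 19.8, 9.7, 9.4.
Cumulative: 18.7, 36.9, 56.6, 76.4, 86.1, 95.5.
The total first reaches 79 DD on day 5.

day 5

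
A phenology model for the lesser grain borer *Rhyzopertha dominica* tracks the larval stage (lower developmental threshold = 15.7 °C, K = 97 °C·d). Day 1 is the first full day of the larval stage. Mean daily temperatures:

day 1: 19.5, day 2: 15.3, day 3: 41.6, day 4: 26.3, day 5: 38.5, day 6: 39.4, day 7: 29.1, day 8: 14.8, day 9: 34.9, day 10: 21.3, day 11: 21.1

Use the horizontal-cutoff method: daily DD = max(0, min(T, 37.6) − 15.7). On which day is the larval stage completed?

day 9

Daily DD above 15.7 °C (capped at 21.9): 3.8, 0.0, 21.9, 10.6, 21.9, 21.9, 13.4, 0.0, 19.2, 5.6, 5.4.
Cumulative: 3.8, 3.8, 25.7, 36.3, 58.2, 80.1, 93.5, 93.5, 112.7, 118.3, 123.7.
The total first reaches 97 DD on day 9.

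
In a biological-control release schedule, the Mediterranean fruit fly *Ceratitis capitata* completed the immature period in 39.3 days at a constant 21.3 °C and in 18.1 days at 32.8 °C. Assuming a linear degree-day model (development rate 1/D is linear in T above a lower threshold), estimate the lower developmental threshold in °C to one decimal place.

11.5 °C

Under the model K = D·(T − T_b), so D₁·(T₁ − T_b) = D₂·(T₂ − T_b).
39.3·(21.3 − T_b) = 18.1·(32.8 − T_b)
T_b = (39.3·21.3 − 18.1·32.8) / (39.3 − 18.1) = 243.41 / 21.2 = 11.482 °C ≈ 11.5 °C.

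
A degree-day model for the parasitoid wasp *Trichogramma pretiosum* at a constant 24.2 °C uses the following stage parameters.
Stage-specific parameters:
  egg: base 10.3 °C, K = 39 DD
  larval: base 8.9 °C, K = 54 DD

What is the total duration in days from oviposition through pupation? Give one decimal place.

egg: 39 / (24.2 − 10.3) = 39 / 13.9 = 2.806 d.
larval: 54 / (24.2 − 8.9) = 54 / 15.3 = 3.529 d.
Sum = 6.335 ≈ 6.3 days.

6.3 days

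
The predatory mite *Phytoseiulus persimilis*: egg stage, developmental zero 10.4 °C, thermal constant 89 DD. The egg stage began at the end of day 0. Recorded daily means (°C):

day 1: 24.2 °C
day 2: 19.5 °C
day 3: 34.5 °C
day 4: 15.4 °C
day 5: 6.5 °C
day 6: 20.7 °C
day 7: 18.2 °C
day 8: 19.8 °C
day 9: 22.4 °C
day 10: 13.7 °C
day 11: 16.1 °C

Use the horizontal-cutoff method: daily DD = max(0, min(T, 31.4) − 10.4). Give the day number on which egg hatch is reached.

Daily DD above 10.4 °C (capped at 21.0): 13.8, 9.1, 21.0, 5.0, 0.0, 10.3, 7.8, 9.4, 12.0, 3.3, 5.7.
Cumulative: 13.8, 22.9, 43.9, 48.9, 48.9, 59.2, 67.0, 76.4, 88.4, 91.7, 97.4.
The total first reaches 89 DD on day 10.

day 10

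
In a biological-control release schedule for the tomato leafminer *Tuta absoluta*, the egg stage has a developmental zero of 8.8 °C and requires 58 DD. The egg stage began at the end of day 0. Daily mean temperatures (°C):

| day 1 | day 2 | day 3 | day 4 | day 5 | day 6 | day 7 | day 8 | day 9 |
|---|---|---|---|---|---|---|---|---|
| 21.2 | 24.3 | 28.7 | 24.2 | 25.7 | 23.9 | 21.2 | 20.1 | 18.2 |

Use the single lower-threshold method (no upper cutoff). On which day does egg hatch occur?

day 4

Daily DD above 8.8 °C: 12.4, 15.5, 19.9, 15.4, 16.9, 15.1, 12.4, 11.3, 9.4.
Cumulative: 12.4, 27.9, 47.8, 63.2, 80.1, 95.2, 107.6, 118.9, 128.3.
The total first reaches 58 DD on day 4.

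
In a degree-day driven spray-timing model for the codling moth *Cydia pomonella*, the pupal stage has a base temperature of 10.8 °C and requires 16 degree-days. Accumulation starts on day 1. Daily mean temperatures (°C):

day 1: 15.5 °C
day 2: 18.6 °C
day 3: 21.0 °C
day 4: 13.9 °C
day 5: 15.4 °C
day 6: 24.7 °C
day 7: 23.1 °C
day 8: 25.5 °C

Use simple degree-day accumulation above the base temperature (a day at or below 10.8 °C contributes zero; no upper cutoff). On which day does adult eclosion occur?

day 3

Daily DD above 10.8 °C: 4.7, 7.8, 10.2, 3.1, 4.6, 13.9, 12.3, 14.7.
Cumulative: 4.7, 12.5, 22.7, 25.8, 30.4, 44.3, 56.6, 71.3.
The total first reaches 16 DD on day 3.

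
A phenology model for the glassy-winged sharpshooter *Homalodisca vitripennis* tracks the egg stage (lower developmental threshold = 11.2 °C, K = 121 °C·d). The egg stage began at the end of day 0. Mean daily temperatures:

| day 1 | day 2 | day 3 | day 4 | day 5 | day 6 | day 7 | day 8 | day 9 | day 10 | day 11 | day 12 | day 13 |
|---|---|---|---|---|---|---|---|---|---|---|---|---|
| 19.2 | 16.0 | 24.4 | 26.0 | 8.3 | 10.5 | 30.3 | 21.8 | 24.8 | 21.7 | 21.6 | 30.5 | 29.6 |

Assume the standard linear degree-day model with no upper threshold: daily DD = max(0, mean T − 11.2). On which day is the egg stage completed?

day 12

Daily DD above 11.2 °C: 8.0, 4.8, 13.2, 14.8, 0.0, 0.0, 19.1, 10.6, 13.6, 10.5, 10.4, 19.3, 18.4.
Cumulative: 8.0, 12.8, 26.0, 40.8, 40.8, 40.8, 59.9, 70.5, 84.1, 94.6, 105.0, 124.3, 142.7.
The total first reaches 121 DD on day 12.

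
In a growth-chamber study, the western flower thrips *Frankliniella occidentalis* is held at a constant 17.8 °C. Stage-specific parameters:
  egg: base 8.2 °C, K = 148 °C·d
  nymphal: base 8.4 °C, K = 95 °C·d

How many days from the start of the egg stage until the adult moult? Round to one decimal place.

25.5 days

egg: 148 / (17.8 − 8.2) = 148 / 9.6 = 15.417 d.
nymphal: 95 / (17.8 − 8.4) = 95 / 9.4 = 10.106 d.
Sum = 25.523 ≈ 25.5 days.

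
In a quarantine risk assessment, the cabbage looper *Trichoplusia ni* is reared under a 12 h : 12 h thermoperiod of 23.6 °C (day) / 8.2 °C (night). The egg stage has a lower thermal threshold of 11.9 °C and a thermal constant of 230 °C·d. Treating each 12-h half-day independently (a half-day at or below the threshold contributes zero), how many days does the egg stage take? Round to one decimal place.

Day half: max(0, 23.6 − 11.9) × 0.5 = 11.7 × 0.5 = 5.85 DD.
Night half: max(0, 8.2 − 11.9) × 0.5 = 0.0 × 0.5 = 0.00 DD.
Per 24 h: 5.85 DD/day.
Duration = 230 / 5.85 = 39.316 ≈ 39.3 days.

39.3 days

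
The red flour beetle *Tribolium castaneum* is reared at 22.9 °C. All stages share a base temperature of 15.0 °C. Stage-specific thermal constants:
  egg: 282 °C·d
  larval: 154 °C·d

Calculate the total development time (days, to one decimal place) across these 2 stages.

55.2 days

Daily accumulation at 22.9 °C = 22.9 − 15.0 = 7.9 DD/day.
Total K = 282 + 154 = 436 DD.
Total duration = 436 / 7.9 = 55.190 ≈ 55.2 days.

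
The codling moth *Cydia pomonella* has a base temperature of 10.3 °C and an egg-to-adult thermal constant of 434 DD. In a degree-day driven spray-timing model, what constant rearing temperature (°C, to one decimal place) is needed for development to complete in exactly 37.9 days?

Required daily accumulation = 434 / 37.9 = 11.451 DD/day.
T = T_base + 11.451 = 10.3 + 11.451 = 21.751 ≈ 21.8 °C.

21.8 °C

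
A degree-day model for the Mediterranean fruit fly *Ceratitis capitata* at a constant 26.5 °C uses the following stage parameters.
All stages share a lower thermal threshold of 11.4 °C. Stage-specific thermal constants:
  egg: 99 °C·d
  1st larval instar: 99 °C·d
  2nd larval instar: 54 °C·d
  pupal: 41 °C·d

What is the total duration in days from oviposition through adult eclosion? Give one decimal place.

19.4 days

Daily accumulation at 26.5 °C = 26.5 − 11.4 = 15.1 DD/day.
Total K = 99 + 99 + 54 + 41 = 293 DD.
Total duration = 293 / 15.1 = 19.404 ≈ 19.4 days.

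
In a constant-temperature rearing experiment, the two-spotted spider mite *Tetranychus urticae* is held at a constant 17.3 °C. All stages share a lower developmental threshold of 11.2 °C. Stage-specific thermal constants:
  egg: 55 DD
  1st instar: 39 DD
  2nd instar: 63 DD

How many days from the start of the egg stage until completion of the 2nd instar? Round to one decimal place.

Daily accumulation at 17.3 °C = 17.3 − 11.2 = 6.1 DD/day.
Total K = 55 + 39 + 63 = 157 DD.
Total duration = 157 / 6.1 = 25.738 ≈ 25.7 days.

25.7 days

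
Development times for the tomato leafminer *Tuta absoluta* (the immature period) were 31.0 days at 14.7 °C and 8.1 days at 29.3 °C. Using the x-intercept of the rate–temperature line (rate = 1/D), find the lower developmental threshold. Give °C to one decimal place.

Linear rate model ⇒ the product D·(T − T_b) is constant across temperatures.
31.0·(14.7 − T_b) = 8.1·(29.3 − T_b)
T_b = (31.0·14.7 − 8.1·29.3) / (31.0 − 8.1) = 218.37 / 22.9 = 9.536 °C ≈ 9.5 °C.

9.5 °C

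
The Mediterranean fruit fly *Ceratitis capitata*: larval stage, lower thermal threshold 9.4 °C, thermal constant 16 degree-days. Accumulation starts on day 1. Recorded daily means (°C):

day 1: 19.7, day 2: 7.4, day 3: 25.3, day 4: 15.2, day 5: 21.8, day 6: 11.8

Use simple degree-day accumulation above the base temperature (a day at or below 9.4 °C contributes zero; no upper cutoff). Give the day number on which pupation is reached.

Daily DD above 9.4 °C: 10.3, 0.0, 15.9, 5.8, 12.4, 2.4.
Cumulative: 10.3, 10.3, 26.2, 32.0, 44.4, 46.8.
The total first reaches 16 DD on day 3.

day 3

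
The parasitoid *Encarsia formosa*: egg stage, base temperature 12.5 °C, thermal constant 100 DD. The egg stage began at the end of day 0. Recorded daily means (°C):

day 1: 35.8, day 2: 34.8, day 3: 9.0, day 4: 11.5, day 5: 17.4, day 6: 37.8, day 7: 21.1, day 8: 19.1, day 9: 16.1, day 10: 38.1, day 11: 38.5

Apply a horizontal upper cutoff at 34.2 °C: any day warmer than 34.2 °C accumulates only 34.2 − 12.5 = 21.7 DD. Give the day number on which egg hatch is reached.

Daily DD above 12.5 °C (capped at 21.7): 21.7, 21.7, 0.0, 0.0, 4.9, 21.7, 8.6, 6.6, 3.6, 21.7, 21.7.
Cumulative: 21.7, 43.4, 43.4, 43.4, 48.3, 70.0, 78.6, 85.2, 88.8, 110.5, 132.2.
The total first reaches 100 DD on day 10.

day 10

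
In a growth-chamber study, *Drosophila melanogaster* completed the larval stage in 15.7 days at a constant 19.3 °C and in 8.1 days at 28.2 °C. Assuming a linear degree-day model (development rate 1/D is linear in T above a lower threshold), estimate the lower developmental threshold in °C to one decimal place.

9.8 °C

Under the model K = D·(T − T_b), so D₁·(T₁ − T_b) = D₂·(T₂ − T_b).
15.7·(19.3 − T_b) = 8.1·(28.2 − T_b)
T_b = (15.7·19.3 − 8.1·28.2) / (15.7 − 8.1) = 74.59 / 7.6 = 9.814 °C ≈ 9.8 °C.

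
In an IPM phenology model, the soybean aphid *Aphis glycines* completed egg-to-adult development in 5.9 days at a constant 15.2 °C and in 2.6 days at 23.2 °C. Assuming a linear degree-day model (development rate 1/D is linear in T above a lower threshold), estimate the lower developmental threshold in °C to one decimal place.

8.9 °C

Under the model K = D·(T − T_b), so D₁·(T₁ − T_b) = D₂·(T₂ − T_b).
5.9·(15.2 − T_b) = 2.6·(23.2 − T_b)
T_b = (5.9·15.2 − 2.6·23.2) / (5.9 − 2.6) = 29.36 / 3.3 = 8.897 °C ≈ 8.9 °C.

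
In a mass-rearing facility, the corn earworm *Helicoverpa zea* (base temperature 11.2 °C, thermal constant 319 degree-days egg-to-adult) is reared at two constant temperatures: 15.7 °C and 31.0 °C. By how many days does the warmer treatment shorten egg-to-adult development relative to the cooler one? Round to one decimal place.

54.8 days

At 15.7 °C: 319 / (15.7 − 11.2) = 319 / 4.5 = 70.889 d.
At 31.0 °C: 319 / (31.0 − 11.2) = 319 / 19.8 = 16.111 d.
Difference = |70.889 − 16.111| = 54.778 ≈ 54.8 days.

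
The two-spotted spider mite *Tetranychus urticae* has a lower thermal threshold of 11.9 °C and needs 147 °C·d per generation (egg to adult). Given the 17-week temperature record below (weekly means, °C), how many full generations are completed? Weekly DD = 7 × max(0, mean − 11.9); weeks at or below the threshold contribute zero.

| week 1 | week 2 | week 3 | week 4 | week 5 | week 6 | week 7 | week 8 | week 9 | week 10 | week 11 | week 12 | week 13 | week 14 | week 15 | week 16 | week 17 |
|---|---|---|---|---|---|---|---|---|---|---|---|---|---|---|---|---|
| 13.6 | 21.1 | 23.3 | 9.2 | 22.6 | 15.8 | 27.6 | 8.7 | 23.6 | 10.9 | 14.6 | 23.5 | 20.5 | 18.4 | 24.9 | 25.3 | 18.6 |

6 generations

Weekly DD (7 × max(0, T̄ − 11.9)): 11.9, 64.4, 79.8, 0.0, 74.9, 27.3, 109.9, 0.0, 81.9, 0.0, 18.9, 81.2, 60.2, 45.5, 91.0, 93.8, 46.9.
Season total = 887.6 DD.
Complete generations = ⌊887.6 / 147⌋ = 6.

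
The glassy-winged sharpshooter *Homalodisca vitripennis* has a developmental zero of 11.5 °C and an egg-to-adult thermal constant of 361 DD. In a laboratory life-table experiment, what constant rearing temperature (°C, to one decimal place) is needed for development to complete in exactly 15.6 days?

Required daily accumulation = 361 / 15.6 = 23.141 DD/day.
T = T_base + 23.141 = 11.5 + 23.141 = 34.641 ≈ 34.6 °C.

34.6 °C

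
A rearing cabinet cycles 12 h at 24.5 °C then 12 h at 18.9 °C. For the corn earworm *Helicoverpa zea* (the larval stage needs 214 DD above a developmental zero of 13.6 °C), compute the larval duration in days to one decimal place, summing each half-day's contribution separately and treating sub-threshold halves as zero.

26.4 days

Day half: max(0, 24.5 − 13.6) × 0.5 = 10.9 × 0.5 = 5.45 DD.
Night half: max(0, 18.9 − 13.6) × 0.5 = 5.3 × 0.5 = 2.65 DD.
Per 24 h: 8.10 DD/day.
Duration = 214 / 8.10 = 26.420 ≈ 26.4 days.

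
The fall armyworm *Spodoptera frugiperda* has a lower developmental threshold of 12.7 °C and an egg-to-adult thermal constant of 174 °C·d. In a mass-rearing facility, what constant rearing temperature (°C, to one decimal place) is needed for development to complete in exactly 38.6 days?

Required daily accumulation = 174 / 38.6 = 4.508 DD/day.
T = T_base + 4.508 = 12.7 + 4.508 = 17.208 ≈ 17.2 °C.

17.2 °C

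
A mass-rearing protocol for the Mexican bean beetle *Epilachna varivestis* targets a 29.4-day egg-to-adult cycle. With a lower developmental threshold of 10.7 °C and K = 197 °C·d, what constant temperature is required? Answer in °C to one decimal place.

Required daily accumulation = 197 / 29.4 = 6.701 DD/day.
T = T_base + 6.701 = 10.7 + 6.701 = 17.401 ≈ 17.4 °C.

17.4 °C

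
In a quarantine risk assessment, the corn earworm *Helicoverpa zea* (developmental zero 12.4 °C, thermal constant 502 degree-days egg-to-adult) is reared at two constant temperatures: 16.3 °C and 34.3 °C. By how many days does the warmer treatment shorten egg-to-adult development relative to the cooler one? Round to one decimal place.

At 16.3 °C: 502 / (16.3 − 12.4) = 502 / 3.9 = 128.718 d.
At 34.3 °C: 502 / (34.3 − 12.4) = 502 / 21.9 = 22.922 d.
Difference = |128.718 − 22.922| = 105.796 ≈ 105.8 days.

105.8 days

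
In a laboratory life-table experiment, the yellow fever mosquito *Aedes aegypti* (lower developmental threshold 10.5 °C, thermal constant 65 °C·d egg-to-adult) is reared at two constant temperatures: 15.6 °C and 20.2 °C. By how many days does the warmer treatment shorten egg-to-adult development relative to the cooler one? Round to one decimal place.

6.0 days

At 15.6 °C: 65 / (15.6 − 10.5) = 65 / 5.1 = 12.745 d.
At 20.2 °C: 65 / (20.2 − 10.5) = 65 / 9.7 = 6.701 d.
Difference = |12.745 − 6.701| = 6.044 ≈ 6.0 days.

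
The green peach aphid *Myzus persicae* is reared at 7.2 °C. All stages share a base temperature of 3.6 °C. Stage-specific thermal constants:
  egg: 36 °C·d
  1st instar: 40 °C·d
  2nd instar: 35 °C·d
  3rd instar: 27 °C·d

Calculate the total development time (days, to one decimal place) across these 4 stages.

Daily accumulation at 7.2 °C = 7.2 − 3.6 = 3.6 DD/day.
Total K = 36 + 40 + 35 + 27 = 138 DD.
Total duration = 138 / 3.6 = 38.333 ≈ 38.3 days.

38.3 days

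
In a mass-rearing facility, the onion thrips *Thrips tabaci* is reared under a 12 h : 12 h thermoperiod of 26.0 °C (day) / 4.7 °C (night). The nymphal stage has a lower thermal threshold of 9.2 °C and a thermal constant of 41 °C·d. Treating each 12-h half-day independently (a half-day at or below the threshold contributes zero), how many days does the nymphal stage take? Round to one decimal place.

Day half: max(0, 26.0 − 9.2) × 0.5 = 16.8 × 0.5 = 8.40 DD.
Night half: max(0, 4.7 − 9.2) × 0.5 = 0.0 × 0.5 = 0.00 DD.
Per 24 h: 8.40 DD/day.
Duration = 41 / 8.40 = 4.881 ≈ 4.9 days.

4.9 days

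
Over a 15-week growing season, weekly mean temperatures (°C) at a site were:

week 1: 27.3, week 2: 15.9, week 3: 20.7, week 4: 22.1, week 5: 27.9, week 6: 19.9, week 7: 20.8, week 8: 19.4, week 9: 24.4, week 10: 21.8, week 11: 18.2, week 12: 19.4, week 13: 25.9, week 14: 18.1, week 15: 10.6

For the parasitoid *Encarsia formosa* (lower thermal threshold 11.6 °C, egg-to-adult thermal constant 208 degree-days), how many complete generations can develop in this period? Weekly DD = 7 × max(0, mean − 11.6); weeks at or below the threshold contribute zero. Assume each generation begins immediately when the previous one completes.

Weekly DD (7 × max(0, T̄ − 11.6)): 109.9, 30.1, 63.7, 73.5, 114.1, 58.1, 64.4, 54.6, 89.6, 71.4, 46.2, 54.6, 100.1, 45.5, 0.0.
Season total = 975.8 DD.
Complete generations = ⌊975.8 / 208⌋ = 4.

4 generations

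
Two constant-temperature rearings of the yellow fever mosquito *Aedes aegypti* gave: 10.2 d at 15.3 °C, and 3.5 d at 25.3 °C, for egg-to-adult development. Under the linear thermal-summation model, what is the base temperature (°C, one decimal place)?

Linear rate model ⇒ the product D·(T − T_b) is constant across temperatures.
10.2·(15.3 − T_b) = 3.5·(25.3 − T_b)
T_b = (10.2·15.3 − 3.5·25.3) / (10.2 − 3.5) = 67.51 / 6.7 = 10.076 °C ≈ 10.1 °C.

10.1 °C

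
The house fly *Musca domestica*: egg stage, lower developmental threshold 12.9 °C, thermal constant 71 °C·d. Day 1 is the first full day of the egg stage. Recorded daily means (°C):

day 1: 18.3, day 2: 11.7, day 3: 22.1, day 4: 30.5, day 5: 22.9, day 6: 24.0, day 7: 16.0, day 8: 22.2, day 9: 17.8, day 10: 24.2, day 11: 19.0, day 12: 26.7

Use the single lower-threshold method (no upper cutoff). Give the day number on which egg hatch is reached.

Daily DD above 12.9 °C: 5.4, 0.0, 9.2, 17.6, 10.0, 11.1, 3.1, 9.3, 4.9, 11.3, 6.1, 13.8.
Cumulative: 5.4, 5.4, 14.6, 32.2, 42.2, 53.3, 56.4, 65.7, 70.6, 81.9, 88.0, 101.8.
The total first reaches 71 DD on day 10.

day 10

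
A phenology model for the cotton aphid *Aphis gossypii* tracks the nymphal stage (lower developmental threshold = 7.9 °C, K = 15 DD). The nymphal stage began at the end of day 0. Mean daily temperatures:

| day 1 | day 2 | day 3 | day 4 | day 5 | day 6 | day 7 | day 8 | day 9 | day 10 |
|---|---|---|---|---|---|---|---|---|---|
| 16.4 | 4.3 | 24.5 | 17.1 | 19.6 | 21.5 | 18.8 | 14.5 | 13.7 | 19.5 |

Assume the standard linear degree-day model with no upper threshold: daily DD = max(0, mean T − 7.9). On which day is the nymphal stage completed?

Daily DD above 7.9 °C: 8.5, 0.0, 16.6, 9.2, 11.7, 13.6, 10.9, 6.6, 5.8, 11.6.
Cumulative: 8.5, 8.5, 25.1, 34.3, 46.0, 59.6, 70.5, 77.1, 82.9, 94.5.
The total first reaches 15 DD on day 3.

day 3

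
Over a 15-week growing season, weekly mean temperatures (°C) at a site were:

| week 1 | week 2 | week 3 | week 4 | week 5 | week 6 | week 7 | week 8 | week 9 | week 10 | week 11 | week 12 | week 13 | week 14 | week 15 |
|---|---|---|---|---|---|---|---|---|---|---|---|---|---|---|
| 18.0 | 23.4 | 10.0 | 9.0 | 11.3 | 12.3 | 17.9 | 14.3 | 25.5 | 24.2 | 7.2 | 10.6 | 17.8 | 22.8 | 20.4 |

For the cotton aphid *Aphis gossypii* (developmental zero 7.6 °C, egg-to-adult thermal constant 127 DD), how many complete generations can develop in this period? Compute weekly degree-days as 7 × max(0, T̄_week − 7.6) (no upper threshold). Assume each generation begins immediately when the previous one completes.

7 generations

Weekly DD (7 × max(0, T̄ − 7.6)): 72.8, 110.6, 16.8, 9.8, 25.9, 32.9, 72.1, 46.9, 125.3, 116.2, 0.0, 21.0, 71.4, 106.4, 89.6.
Season total = 917.7 DD.
Complete generations = ⌊917.7 / 127⌋ = 7.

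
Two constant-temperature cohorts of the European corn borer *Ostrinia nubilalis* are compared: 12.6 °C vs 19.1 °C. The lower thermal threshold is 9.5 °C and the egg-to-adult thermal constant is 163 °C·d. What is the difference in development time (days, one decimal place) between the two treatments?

35.6 days

At 12.6 °C: 163 / (12.6 − 9.5) = 163 / 3.1 = 52.581 d.
At 19.1 °C: 163 / (19.1 − 9.5) = 163 / 9.6 = 16.979 d.
Difference = |52.581 − 16.979| = 35.601 ≈ 35.6 days.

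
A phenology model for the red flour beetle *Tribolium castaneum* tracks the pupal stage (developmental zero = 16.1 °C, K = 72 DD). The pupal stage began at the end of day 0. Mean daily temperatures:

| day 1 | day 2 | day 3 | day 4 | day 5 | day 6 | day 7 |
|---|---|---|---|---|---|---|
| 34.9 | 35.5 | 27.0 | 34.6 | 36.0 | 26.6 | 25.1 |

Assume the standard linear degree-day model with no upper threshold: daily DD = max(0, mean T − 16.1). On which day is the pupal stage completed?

day 5

Daily DD above 16.1 °C: 18.8, 19.4, 10.9, 18.5, 19.9, 10.5, 9.0.
Cumulative: 18.8, 38.2, 49.1, 67.6, 87.5, 98.0, 107.0.
The total first reaches 72 DD on day 5.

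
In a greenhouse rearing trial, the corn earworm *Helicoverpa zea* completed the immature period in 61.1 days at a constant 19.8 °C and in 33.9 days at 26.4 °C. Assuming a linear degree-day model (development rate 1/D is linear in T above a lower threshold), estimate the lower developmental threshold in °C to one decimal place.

Linear rate model ⇒ the product D·(T − T_b) is constant across temperatures.
61.1·(19.8 − T_b) = 33.9·(26.4 − T_b)
T_b = (61.1·19.8 − 33.9·26.4) / (61.1 − 33.9) = 314.82 / 27.2 = 11.574 °C ≈ 11.6 °C.

11.6 °C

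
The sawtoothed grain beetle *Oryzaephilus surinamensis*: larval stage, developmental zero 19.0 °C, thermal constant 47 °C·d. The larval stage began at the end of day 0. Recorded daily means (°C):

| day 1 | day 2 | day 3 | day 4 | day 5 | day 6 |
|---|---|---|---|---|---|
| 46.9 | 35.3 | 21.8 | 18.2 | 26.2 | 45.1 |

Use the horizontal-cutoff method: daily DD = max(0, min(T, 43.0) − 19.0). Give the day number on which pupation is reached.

day 5

Daily DD above 19.0 °C (capped at 24.0): 24.0, 16.3, 2.8, 0.0, 7.2, 24.0.
Cumulative: 24.0, 40.3, 43.1, 43.1, 50.3, 74.3.
The total first reaches 47 DD on day 5.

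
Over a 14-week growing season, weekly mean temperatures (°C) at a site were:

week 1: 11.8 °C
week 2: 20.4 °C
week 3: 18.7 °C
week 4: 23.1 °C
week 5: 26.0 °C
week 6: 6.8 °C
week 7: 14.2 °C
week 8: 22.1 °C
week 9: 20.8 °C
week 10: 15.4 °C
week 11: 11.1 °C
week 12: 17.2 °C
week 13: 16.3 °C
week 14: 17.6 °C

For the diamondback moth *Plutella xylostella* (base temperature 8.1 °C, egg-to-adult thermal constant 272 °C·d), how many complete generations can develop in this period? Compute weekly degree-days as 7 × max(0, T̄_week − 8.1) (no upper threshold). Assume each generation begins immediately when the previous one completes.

Weekly DD (7 × max(0, T̄ − 8.1)): 25.9, 86.1, 74.2, 105.0, 125.3, 0.0, 42.7, 98.0, 88.9, 51.1, 21.0, 63.7, 57.4, 66.5.
Season total = 905.8 DD.
Complete generations = ⌊905.8 / 272⌋ = 3.

3 generations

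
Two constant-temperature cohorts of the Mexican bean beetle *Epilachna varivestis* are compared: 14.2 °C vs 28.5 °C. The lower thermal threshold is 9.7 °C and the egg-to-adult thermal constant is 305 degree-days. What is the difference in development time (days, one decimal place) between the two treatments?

51.6 days

At 14.2 °C: 305 / (14.2 − 9.7) = 305 / 4.5 = 67.778 d.
At 28.5 °C: 305 / (28.5 − 9.7) = 305 / 18.8 = 16.223 d.
Difference = |67.778 − 16.223| = 51.554 ≈ 51.6 days.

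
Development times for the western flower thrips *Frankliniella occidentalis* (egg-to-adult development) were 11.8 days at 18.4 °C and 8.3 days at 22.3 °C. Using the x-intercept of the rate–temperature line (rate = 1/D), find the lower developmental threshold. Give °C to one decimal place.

9.2 °C

Under the model K = D·(T − T_b), so D₁·(T₁ − T_b) = D₂·(T₂ − T_b).
11.8·(18.4 − T_b) = 8.3·(22.3 − T_b)
T_b = (11.8·18.4 − 8.3·22.3) / (11.8 − 8.3) = 32.03 / 3.5 = 9.151 °C ≈ 9.2 °C.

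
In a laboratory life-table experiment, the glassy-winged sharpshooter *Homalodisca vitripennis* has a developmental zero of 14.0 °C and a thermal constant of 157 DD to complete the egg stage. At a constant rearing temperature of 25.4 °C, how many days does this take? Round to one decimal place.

Daily accumulation = 25.4 − 14.0 = 11.4 DD/day.
Duration = 157 / 11.4 = 13.772 ≈ 13.8 days.

13.8 days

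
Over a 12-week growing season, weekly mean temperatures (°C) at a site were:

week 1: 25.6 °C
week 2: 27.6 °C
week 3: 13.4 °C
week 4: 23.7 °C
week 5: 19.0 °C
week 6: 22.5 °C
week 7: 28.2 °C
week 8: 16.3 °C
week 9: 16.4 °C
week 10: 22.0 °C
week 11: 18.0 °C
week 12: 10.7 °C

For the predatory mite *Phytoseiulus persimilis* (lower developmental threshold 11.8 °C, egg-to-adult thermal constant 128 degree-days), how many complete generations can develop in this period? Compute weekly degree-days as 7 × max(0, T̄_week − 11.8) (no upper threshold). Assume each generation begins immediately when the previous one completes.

Weekly DD (7 × max(0, T̄ − 11.8)): 96.6, 110.6, 11.2, 83.3, 50.4, 74.9, 114.8, 31.5, 32.2, 71.4, 43.4, 0.0.
Season total = 720.3 DD.
Complete generations = ⌊720.3 / 128⌋ = 5.

5 generations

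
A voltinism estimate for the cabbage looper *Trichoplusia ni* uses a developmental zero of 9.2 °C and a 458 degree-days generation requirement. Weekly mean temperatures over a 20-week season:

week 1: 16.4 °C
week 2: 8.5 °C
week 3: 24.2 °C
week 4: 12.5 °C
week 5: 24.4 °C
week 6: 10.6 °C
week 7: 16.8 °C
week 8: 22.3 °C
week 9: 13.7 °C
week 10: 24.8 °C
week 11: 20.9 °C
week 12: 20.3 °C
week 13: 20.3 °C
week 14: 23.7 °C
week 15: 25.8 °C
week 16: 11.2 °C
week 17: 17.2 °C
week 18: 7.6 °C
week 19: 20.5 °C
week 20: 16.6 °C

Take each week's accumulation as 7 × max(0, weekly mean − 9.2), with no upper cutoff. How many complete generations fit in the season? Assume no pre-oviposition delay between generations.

2 generations

Weekly DD (7 × max(0, T̄ − 9.2)): 50.4, 0.0, 105.0, 23.1, 106.4, 9.8, 53.2, 91.7, 31.5, 109.2, 81.9, 77.7, 77.7, 101.5, 116.2, 14.0, 56.0, 0.0, 79.1, 51.8.
Season total = 1236.2 DD.
Complete generations = ⌊1236.2 / 458⌋ = 2.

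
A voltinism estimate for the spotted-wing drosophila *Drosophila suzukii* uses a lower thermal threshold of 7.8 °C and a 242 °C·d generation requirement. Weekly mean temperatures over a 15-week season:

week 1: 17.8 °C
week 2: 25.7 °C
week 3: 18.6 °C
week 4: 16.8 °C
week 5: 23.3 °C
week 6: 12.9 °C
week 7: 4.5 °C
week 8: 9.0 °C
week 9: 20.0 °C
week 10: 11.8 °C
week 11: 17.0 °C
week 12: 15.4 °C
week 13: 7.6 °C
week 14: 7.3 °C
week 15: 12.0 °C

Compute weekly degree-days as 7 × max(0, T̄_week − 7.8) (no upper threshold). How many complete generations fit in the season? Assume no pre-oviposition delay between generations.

Weekly DD (7 × max(0, T̄ − 7.8)): 70.0, 125.3, 75.6, 63.0, 108.5, 35.7, 0.0, 8.4, 85.4, 28.0, 64.4, 53.2, 0.0, 0.0, 29.4.
Season total = 746.9 DD.
Complete generations = ⌊746.9 / 242⌋ = 3.

3 generations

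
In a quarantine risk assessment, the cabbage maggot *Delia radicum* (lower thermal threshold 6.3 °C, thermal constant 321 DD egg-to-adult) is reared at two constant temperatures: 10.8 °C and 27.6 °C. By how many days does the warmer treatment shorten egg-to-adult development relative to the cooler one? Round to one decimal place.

56.3 days

At 10.8 °C: 321 / (10.8 − 6.3) = 321 / 4.5 = 71.333 d.
At 27.6 °C: 321 / (27.6 − 6.3) = 321 / 21.3 = 15.070 d.
Difference = |71.333 − 15.070| = 56.263 ≈ 56.3 days.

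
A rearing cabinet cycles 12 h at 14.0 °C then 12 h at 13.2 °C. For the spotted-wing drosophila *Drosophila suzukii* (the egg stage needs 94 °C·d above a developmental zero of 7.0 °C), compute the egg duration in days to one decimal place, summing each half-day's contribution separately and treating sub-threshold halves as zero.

14.2 days

Day half: max(0, 14.0 − 7.0) × 0.5 = 7.0 × 0.5 = 3.50 DD.
Night half: max(0, 13.2 − 7.0) × 0.5 = 6.2 × 0.5 = 3.10 DD.
Per 24 h: 6.60 DD/day.
Duration = 94 / 6.60 = 14.242 ≈ 14.2 days.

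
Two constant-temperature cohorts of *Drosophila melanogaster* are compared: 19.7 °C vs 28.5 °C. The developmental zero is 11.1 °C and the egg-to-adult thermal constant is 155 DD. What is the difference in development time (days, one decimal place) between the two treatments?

9.1 days

At 19.7 °C: 155 / (19.7 − 11.1) = 155 / 8.6 = 18.023 d.
At 28.5 °C: 155 / (28.5 − 11.1) = 155 / 17.4 = 8.908 d.
Difference = |18.023 − 8.908| = 9.115 ≈ 9.1 days.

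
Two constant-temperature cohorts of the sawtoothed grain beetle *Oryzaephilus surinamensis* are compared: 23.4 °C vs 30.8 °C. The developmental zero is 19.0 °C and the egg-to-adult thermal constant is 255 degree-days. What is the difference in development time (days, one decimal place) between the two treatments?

36.3 days

At 23.4 °C: 255 / (23.4 − 19.0) = 255 / 4.4 = 57.955 d.
At 30.8 °C: 255 / (30.8 − 19.0) = 255 / 11.8 = 21.610 d.
Difference = |57.955 − 21.610| = 36.344 ≈ 36.3 days.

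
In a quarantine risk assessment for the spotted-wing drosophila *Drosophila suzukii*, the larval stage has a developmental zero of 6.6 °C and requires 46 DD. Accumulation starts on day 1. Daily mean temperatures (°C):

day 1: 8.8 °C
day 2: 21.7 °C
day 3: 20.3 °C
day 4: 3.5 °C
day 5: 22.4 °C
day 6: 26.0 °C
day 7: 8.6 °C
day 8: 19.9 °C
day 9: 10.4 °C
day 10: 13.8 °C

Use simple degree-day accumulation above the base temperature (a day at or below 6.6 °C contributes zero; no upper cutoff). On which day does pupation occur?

day 5

Daily DD above 6.6 °C: 2.2, 15.1, 13.7, 0.0, 15.8, 19.4, 2.0, 13.3, 3.8, 7.2.
Cumulative: 2.2, 17.3, 31.0, 31.0, 46.8, 66.2, 68.2, 81.5, 85.3, 92.5.
The total first reaches 46 DD on day 5.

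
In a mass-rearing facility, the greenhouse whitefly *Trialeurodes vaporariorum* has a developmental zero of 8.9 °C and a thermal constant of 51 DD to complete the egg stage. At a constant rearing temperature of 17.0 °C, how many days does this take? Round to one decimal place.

6.3 days

Daily accumulation = 17.0 − 8.9 = 8.1 DD/day.
Duration = 51 / 8.1 = 6.296 ≈ 6.3 days.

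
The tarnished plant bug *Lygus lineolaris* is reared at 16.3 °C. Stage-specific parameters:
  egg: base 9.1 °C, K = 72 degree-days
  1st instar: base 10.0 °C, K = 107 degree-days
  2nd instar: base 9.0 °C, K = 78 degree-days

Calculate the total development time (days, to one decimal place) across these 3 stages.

egg: 72 / (16.3 − 9.1) = 72 / 7.2 = 10.000 d.
1st instar: 107 / (16.3 − 10.0) = 107 / 6.3 = 16.984 d.
2nd instar: 78 / (16.3 − 9.0) = 78 / 7.3 = 10.685 d.
Sum = 37.669 ≈ 37.7 days.

37.7 days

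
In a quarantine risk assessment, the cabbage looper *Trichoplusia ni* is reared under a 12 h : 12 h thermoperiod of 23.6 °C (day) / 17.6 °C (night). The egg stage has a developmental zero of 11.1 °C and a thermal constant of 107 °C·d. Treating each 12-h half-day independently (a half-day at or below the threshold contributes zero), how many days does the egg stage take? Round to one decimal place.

Day half: max(0, 23.6 − 11.1) × 0.5 = 12.5 × 0.5 = 6.25 DD.
Night half: max(0, 17.6 − 11.1) × 0.5 = 6.5 × 0.5 = 3.25 DD.
Per 24 h: 9.50 DD/day.
Duration = 107 / 9.50 = 11.263 ≈ 11.3 days.

11.3 days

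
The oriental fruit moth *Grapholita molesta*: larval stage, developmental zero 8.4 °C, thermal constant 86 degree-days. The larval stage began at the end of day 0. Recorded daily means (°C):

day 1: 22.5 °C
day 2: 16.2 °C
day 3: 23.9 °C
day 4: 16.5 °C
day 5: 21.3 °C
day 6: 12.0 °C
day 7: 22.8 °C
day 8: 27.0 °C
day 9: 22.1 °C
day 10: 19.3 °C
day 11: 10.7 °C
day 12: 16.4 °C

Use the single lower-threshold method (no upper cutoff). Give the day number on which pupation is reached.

Daily DD above 8.4 °C: 14.1, 7.8, 15.5, 8.1, 12.9, 3.6, 14.4, 18.6, 13.7, 10.9, 2.3, 8.0.
Cumulative: 14.1, 21.9, 37.4, 45.5, 58.4, 62.0, 76.4, 95.0, 108.7, 119.6, 121.9, 129.9.
The total first reaches 86 DD on day 8.

day 8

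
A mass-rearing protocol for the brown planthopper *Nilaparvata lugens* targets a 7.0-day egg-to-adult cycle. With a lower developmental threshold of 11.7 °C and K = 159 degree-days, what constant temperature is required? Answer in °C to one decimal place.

34.4 °C

Required daily accumulation = 159 / 7.0 = 22.714 DD/day.
T = T_base + 22.714 = 11.7 + 22.714 = 34.414 ≈ 34.4 °C.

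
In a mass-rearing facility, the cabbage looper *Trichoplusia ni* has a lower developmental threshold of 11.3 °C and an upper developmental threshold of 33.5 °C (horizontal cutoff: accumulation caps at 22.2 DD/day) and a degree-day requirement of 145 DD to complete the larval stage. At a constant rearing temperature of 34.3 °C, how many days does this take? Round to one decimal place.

6.5 days

Temperature 34.3 °C exceeds the upper threshold, so daily accumulation caps at 33.5 − 11.3 = 22.2 DD/day.
Duration = 145 / 22.2 = 6.532 ≈ 6.5 days.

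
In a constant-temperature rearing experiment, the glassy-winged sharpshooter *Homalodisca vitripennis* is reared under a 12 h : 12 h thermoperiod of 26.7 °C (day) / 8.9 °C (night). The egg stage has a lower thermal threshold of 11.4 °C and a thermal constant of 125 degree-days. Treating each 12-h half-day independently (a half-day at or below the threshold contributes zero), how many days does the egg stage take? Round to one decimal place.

Day half: max(0, 26.7 − 11.4) × 0.5 = 15.3 × 0.5 = 7.65 DD.
Night half: max(0, 8.9 − 11.4) × 0.5 = 0.0 × 0.5 = 0.00 DD.
Per 24 h: 7.65 DD/day.
Duration = 125 / 7.65 = 16.340 ≈ 16.3 days.

16.3 days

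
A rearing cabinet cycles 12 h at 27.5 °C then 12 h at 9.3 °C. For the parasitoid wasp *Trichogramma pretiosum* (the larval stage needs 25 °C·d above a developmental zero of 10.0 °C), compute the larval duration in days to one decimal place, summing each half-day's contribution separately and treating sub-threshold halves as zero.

Day half: max(0, 27.5 − 10.0) × 0.5 = 17.5 × 0.5 = 8.75 DD.
Night half: max(0, 9.3 − 10.0) × 0.5 = 0.0 × 0.5 = 0.00 DD.
Per 24 h: 8.75 DD/day.
Duration = 25 / 8.75 = 2.857 ≈ 2.9 days.

2.9 days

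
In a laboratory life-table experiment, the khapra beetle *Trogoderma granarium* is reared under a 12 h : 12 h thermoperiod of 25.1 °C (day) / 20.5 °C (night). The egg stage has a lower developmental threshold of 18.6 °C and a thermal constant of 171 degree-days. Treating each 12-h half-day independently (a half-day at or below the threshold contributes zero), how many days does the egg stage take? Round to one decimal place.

Day half: max(0, 25.1 − 18.6) × 0.5 = 6.5 × 0.5 = 3.25 DD.
Night half: max(0, 20.5 − 18.6) × 0.5 = 1.9 × 0.5 = 0.95 DD.
Per 24 h: 4.20 DD/day.
Duration = 171 / 4.20 = 40.714 ≈ 40.7 days.

40.7 days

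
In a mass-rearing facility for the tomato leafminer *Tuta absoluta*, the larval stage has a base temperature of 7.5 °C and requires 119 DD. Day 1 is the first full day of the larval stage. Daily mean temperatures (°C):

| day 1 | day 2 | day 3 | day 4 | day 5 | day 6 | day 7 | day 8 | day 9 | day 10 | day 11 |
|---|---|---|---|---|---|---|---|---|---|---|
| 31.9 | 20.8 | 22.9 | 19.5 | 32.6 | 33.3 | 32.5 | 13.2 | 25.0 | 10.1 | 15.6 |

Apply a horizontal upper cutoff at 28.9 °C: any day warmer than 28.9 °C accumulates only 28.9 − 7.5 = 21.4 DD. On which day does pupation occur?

Daily DD above 7.5 °C (capped at 21.4): 21.4, 13.3, 15.4, 12.0, 21.4, 21.4, 21.4, 5.7, 17.5, 2.6, 8.1.
Cumulative: 21.4, 34.7, 50.1, 62.1, 83.5, 104.9, 126.3, 132.0, 149.5, 152.1, 160.2.
The total first reaches 119 DD on day 7.

day 7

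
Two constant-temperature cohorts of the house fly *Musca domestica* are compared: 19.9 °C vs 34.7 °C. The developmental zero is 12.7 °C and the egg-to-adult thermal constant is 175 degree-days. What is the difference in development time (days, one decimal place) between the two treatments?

16.4 days

At 19.9 °C: 175 / (19.9 − 12.7) = 175 / 7.2 = 24.306 d.
At 34.7 °C: 175 / (34.7 − 12.7) = 175 / 22.0 = 7.955 d.
Difference = |24.306 − 7.955| = 16.351 ≈ 16.4 days.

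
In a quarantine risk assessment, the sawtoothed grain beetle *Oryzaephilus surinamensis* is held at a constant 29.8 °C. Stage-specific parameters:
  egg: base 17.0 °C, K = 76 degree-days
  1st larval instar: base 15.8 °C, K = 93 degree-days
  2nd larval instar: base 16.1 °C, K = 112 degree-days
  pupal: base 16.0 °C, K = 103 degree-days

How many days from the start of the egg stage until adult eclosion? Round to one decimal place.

egg: 76 / (29.8 − 17.0) = 76 / 12.8 = 5.938 d.
1st larval instar: 93 / (29.8 − 15.8) = 93 / 14.0 = 6.643 d.
2nd larval instar: 112 / (29.8 − 16.1) = 112 / 13.7 = 8.175 d.
pupal: 103 / (29.8 − 16.0) = 103 / 13.8 = 7.464 d.
Sum = 28.219 ≈ 28.2 days.

28.2 days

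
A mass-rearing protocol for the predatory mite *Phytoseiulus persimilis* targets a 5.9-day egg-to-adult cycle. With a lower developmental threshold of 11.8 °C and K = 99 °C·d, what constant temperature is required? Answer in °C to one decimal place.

Required daily accumulation = 99 / 5.9 = 16.780 DD/day.
T = T_base + 16.780 = 11.8 + 16.780 = 28.580 ≈ 28.6 °C.

28.6 °C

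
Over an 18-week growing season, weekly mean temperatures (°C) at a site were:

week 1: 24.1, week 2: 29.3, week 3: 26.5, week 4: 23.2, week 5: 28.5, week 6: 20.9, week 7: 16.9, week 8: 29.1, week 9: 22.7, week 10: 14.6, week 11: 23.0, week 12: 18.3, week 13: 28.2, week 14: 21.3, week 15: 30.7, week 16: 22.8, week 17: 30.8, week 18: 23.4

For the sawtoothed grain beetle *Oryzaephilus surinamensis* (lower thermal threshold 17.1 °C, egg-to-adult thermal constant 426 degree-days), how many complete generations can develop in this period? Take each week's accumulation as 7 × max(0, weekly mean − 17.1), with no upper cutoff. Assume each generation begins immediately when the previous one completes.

Weekly DD (7 × max(0, T̄ − 17.1)): 49.0, 85.4, 65.8, 42.7, 79.8, 26.6, 0.0, 84.0, 39.2, 0.0, 41.3, 8.4, 77.7, 29.4, 95.2, 39.9, 95.9, 44.1.
Season total = 904.4 DD.
Complete generations = ⌊904.4 / 426⌋ = 2.

2 generations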